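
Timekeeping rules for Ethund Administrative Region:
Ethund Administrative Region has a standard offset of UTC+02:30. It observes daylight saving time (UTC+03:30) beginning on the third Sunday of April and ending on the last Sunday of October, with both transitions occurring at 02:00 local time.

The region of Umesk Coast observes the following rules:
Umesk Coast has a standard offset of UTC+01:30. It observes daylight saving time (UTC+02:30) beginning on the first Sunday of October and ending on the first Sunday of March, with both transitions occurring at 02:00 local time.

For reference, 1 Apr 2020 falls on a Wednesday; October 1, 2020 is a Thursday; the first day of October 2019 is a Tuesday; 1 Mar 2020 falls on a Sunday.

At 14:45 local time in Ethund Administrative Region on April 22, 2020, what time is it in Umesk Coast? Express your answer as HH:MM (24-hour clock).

12:45

1 April 2020 is a Wednesday, so the first Sunday is April 5 and the third is April 19.
1 October 2020 is a Thursday, so Sundays fall on 4, 11, 18, 25; the last is October 25.
Daylight saving runs 19 April – 25 October; April 22, 2020 is inside that window, so Ethund Administrative Region is at UTC+03:30.
14:45 Ethund Administrative Region − 3h30m = 11:15 UTC.
1 October 2019 is a Tuesday, so the first Sunday is October 6.
1 March 2020 is a Sunday, so the first Sunday is March 1.
At the standard offset (UTC+01:30), 11:15 UTC + 1h30m = 12:45 Umesk Coast standard time.
The standard-time date in Umesk Coast, April 22, 2020, does not fall between 6 October 2019 and 1 March 2020, so daylight saving is not in effect and Umesk Coast is at UTC+01:30.
11:15 UTC + 1h30m = 12:45 Umesk Coast.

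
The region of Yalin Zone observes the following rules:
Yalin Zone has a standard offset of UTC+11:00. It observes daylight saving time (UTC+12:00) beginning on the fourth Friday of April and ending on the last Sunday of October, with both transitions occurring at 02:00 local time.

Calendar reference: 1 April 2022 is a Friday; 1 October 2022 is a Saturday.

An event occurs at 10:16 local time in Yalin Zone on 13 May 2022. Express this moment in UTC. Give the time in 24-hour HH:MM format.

1 April 2022 is a Friday, so the first Friday is April 1 and the fourth is April 22.
1 October 2022 is a Saturday, so Sundays fall on 2, 9, 16, 23, 30; the last is October 30.
13 May 2022 falls between 22 April and 30 October, so daylight saving is in effect and Yalin Zone is at UTC+12:00.
10:16 local − 12h = 22:16 UTC (rolling into the previous day, 12 May 2022).

22:16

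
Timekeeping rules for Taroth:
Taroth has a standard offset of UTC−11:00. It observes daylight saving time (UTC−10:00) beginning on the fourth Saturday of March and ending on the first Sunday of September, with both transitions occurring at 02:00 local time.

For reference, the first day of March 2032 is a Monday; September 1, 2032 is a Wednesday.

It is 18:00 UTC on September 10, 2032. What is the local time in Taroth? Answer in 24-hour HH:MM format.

07:00

1 March 2032 is a Monday, so the first Saturday is March 6 and the fourth is March 27.
1 September 2032 is a Wednesday, so the first Sunday is September 5.
At the standard offset (UTC−11:00), 18:00 UTC − 11h = 07:00 Taroth standard time.
The standard-time date in Taroth, September 10, 2032, does not fall between 27 March and 5 September, so daylight saving is not in effect and Taroth is at UTC−11:00.
18:00 UTC − 11h = 07:00 local.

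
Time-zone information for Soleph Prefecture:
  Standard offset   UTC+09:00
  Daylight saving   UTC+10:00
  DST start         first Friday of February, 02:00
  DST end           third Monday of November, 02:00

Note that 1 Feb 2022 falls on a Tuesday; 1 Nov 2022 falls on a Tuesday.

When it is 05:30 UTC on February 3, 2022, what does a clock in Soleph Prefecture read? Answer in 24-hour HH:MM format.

14:30

1 February 2022 is a Tuesday, so the first Friday is February 4.
1 November 2022 is a Tuesday, so the first Monday is November 7 and the third is November 21.
At the standard offset (UTC+09:00), 05:30 UTC + 9h = 14:30 Soleph Prefecture standard time.
The standard-time date in Soleph Prefecture, February 3, 2022, is outside the daylight-saving period (4 February – 21 November), so Soleph Prefecture is on standard time, UTC+09:00.
05:30 UTC + 9h = 14:30 local.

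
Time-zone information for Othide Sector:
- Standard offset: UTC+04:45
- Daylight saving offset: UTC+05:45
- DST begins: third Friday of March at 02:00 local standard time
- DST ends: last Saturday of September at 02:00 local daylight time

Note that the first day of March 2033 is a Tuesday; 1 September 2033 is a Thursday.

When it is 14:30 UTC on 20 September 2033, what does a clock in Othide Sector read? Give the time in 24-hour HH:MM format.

1 March 2033 is a Tuesday, so the first Friday is March 4 and the third is March 18.
1 September 2033 is a Thursday, so Saturdays fall on 3, 10, 17, 24; the last is September 24.
At the standard offset (UTC+04:45), 14:30 UTC + 4h45m = 19:15 Othide Sector standard time.
The standard-time date in Othide Sector, 20 September 2033, lies within the daylight-saving period (18 March – 24 September), so Othide Sector is on daylight time, UTC+05:45.
14:30 UTC + 5h45m = 20:15 local.

20:15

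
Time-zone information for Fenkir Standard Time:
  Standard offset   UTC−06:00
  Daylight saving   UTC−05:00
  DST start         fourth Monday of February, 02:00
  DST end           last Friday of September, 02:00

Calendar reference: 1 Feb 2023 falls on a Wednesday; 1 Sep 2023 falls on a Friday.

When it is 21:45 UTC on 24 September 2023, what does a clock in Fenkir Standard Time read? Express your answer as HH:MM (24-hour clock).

16:45

1 February 2023 is a Wednesday, so the first Monday is February 6 and the fourth is February 27.
1 September 2023 is a Friday, so Fridays fall on 1, 8, 15, 22, 29; the last is September 29.
At the standard offset (UTC−06:00), 21:45 UTC − 6h = 15:45 Fenkir Standard Time standard time.
The standard-time date in Fenkir Standard Time, 24 September 2023, lies within the daylight-saving period (27 February – 29 September), so Fenkir Standard Time is on daylight time, UTC−05:00.
21:45 UTC − 5h = 16:45 local.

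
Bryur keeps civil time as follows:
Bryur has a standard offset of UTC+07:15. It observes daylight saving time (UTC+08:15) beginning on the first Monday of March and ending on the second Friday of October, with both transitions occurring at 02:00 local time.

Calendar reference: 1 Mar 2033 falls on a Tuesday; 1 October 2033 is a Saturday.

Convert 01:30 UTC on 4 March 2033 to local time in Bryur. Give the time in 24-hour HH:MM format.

08:45

1 March 2033 is a Tuesday, so the first Monday is March 7.
1 October 2033 is a Saturday, so the first Friday is October 7 and the second is October 14.
At the standard offset (UTC+07:15), 01:30 UTC + 7h15m = 08:45 Bryur standard time.
Daylight saving runs 7 March – 14 October; the standard-time date in Bryur, 4 March 2033, is outside that window, so Bryur is on standard time at UTC+07:15.
01:30 UTC + 7h15m = 08:45 local.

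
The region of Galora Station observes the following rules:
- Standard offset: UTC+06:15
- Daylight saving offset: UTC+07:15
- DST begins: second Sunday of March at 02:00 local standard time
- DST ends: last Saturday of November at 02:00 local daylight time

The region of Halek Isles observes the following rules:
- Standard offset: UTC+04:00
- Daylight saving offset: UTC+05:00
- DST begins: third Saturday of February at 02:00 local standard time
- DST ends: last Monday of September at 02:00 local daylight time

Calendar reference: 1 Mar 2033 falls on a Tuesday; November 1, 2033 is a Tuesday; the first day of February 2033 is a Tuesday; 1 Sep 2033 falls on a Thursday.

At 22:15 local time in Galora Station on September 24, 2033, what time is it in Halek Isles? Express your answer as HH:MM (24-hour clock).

1 March 2033 is a Tuesday, so the first Sunday is March 6 and the second is March 13.
1 November 2033 is a Tuesday, so Saturdays fall on 5, 12, 19, 26; the last is November 26.
September 24, 2033 falls between 13 March and 26 November, so daylight saving is in effect and Galora Station is at UTC+07:15.
22:15 Galora Station − 7h15m = 15:00 UTC.
1 February 2033 is a Tuesday, so the first Saturday is February 5 and the third is February 19.
1 September 2033 is a Thursday, so Mondays fall on 5, 12, 19, 26; the last is September 26.
At the standard offset (UTC+04:00), 15:00 UTC + 4h = 19:00 Halek Isles standard time.
Daylight saving runs 19 February – 26 September; the standard-time date in Halek Isles, September 24, 2033, is inside that window, so Halek Isles is at UTC+05:00.
15:00 UTC + 5h = 20:00 Halek Isles.

20:00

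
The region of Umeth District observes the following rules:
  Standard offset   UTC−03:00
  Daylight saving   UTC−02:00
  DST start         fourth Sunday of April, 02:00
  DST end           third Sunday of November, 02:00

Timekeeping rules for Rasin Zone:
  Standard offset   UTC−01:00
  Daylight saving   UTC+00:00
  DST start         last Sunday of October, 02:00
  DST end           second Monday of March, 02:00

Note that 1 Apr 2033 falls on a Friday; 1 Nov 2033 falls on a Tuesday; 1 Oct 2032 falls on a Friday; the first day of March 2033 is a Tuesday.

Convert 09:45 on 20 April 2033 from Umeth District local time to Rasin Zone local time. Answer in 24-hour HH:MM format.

1 April 2033 is a Friday, so the first Sunday is April 3 and the fourth is April 24.
1 November 2033 is a Tuesday, so the first Sunday is November 6 and the third is November 20.
Daylight saving runs 24 April – 20 November; 20 April 2033 is outside that window, so Umeth District is on standard time at UTC−03:00.
09:45 Umeth District + 3h = 12:45 UTC.
1 October 2032 is a Friday, so Sundays fall on 3, 10, 17, 24, 31; the last is October 31.
1 March 2033 is a Tuesday, so the first Monday is March 7 and the second is March 14.
At the standard offset (UTC−01:00), 12:45 UTC − 1h = 11:45 Rasin Zone standard time.
The standard-time date in Rasin Zone, 20 April 2033, does not fall between 31 October 2032 and 14 March 2033, so daylight saving is not in effect and Rasin Zone is at UTC−01:00.
12:45 UTC − 1h = 11:45 Rasin Zone.

11:45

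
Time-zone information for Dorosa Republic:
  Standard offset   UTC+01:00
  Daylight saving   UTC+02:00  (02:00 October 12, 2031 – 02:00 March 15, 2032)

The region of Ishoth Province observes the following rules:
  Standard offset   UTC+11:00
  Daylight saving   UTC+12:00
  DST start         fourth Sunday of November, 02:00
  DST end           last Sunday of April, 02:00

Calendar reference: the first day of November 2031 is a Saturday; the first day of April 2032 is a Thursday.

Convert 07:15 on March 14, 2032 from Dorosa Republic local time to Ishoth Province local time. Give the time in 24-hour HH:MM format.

March 14, 2032 falls between 12 October 2031 and 15 March 2032, so daylight saving is in effect and Dorosa Republic is at UTC+02:00.
07:15 Dorosa Republic − 2h = 05:15 UTC.
1 November 2031 is a Saturday, so the first Sunday is November 2 and the fourth is November 23.
1 April 2032 is a Thursday, so Sundays fall on 4, 11, 18, 25; the last is April 25.
At the standard offset (UTC+11:00), 05:15 UTC + 11h = 16:15 Ishoth Province standard time.
The standard-time date in Ishoth Province, March 14, 2032, falls between 23 November 2031 and 25 April 2032, so daylight saving is in effect and Ishoth Province is at UTC+12:00.
05:15 UTC + 12h = 17:15 Ishoth Province.

17:15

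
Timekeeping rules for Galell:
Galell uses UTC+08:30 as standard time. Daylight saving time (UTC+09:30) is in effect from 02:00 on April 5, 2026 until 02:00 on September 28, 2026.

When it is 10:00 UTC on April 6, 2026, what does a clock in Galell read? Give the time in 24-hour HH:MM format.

19:30

At the standard offset (UTC+08:30), 10:00 UTC + 8h30m = 18:30 Galell standard time.
The standard-time date in Galell, April 6, 2026, falls between 5 April and 28 September, so daylight saving is in effect and Galell is at UTC+09:30.
10:00 UTC + 9h30m = 19:30 local.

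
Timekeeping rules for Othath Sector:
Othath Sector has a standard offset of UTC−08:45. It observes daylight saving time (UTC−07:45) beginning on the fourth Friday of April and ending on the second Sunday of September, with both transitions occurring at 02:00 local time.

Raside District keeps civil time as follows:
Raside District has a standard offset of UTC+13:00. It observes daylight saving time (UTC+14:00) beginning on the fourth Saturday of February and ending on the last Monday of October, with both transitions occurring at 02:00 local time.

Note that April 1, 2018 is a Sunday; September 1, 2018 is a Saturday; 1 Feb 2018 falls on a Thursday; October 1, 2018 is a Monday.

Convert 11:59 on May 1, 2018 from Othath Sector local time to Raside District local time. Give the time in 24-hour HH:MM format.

09:44

1 April 2018 is a Sunday, so the first Friday is April 6 and the fourth is April 27.
1 September 2018 is a Saturday, so the first Sunday is September 2 and the second is September 9.
May 1, 2018 falls between 27 April and 9 September, so daylight saving is in effect and Othath Sector is at UTC−07:45.
11:59 Othath Sector + 7h45m = 19:44 UTC.
1 February 2018 is a Thursday, so the first Saturday is February 3 and the fourth is February 24.
1 October 2018 is a Monday, so Mondays fall on 1, 8, 15, 22, 29; the last is October 29.
At the standard offset (UTC+13:00), 19:44 UTC + 13h = 08:44 Raside District standard time (rolling into the next day, 2 May 2018).
The standard-time date in Raside District, May 2, 2018, lies within the daylight-saving period (24 February – 29 October), so Raside District is on daylight time, UTC+14:00.
19:44 UTC + 14h = 09:44 Raside District (rolling into the next day, 2 May 2018).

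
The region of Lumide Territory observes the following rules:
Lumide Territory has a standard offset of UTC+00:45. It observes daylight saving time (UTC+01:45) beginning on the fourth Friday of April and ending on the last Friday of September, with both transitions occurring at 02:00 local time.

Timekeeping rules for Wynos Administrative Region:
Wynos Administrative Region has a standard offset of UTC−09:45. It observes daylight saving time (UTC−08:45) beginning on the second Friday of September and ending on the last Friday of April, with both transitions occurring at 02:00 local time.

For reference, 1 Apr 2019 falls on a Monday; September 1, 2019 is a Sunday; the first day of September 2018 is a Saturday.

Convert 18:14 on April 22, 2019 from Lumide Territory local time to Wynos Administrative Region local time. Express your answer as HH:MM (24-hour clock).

08:44

1 April 2019 is a Monday, so the first Friday is April 5 and the fourth is April 26.
1 September 2019 is a Sunday, so Fridays fall on 6, 13, 20, 27; the last is September 27.
April 22, 2019 is outside the daylight-saving period (26 April – 27 September), so Lumide Territory is on standard time, UTC+00:45.
18:14 Lumide Territory − 0h45m = 17:29 UTC.
1 September 2018 is a Saturday, so the first Friday is September 7 and the second is September 14.
1 April 2019 is a Monday, so Fridays fall on 5, 12, 19, 26; the last is April 26.
At the standard offset (UTC−09:45), 17:29 UTC − 9h45m = 07:44 Wynos Administrative Region standard time.
Daylight saving runs 14 September 2018 – 26 April 2019; the standard-time date in Wynos Administrative Region, April 22, 2019, is inside that window, so Wynos Administrative Region is at UTC−08:45.
17:29 UTC − 8h45m = 08:44 Wynos Administrative Region.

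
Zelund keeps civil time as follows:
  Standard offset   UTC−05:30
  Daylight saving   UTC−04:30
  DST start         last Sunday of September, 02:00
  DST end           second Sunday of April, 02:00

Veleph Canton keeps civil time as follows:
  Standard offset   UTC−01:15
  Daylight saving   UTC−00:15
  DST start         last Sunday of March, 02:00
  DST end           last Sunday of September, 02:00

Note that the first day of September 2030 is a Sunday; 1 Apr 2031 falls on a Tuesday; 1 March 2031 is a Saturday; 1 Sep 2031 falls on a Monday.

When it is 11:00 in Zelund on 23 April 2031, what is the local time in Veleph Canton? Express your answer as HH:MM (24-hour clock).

16:15

1 September 2030 is a Sunday, so Sundays fall on 1, 8, 15, 22, 29; the last is September 29.
1 April 2031 is a Tuesday, so the first Sunday is April 6 and the second is April 13.
Daylight saving runs 29 September 2030 – 13 April 2031; 23 April 2031 is outside that window, so Zelund is on standard time at UTC−05:30.
11:00 Zelund + 5h30m = 16:30 UTC.
1 March 2031 is a Saturday, so Sundays fall on 2, 9, 16, 23, 30; the last is March 30.
1 September 2031 is a Monday, so Sundays fall on 7, 14, 21, 28; the last is September 28.
At the standard offset (UTC−01:15), 16:30 UTC − 1h15m = 15:15 Veleph Canton standard time.
The standard-time date in Veleph Canton, 23 April 2031, falls between 30 March and 28 September, so daylight saving is in effect and Veleph Canton is at UTC−00:15.
16:30 UTC − 0h15m = 16:15 Veleph Canton.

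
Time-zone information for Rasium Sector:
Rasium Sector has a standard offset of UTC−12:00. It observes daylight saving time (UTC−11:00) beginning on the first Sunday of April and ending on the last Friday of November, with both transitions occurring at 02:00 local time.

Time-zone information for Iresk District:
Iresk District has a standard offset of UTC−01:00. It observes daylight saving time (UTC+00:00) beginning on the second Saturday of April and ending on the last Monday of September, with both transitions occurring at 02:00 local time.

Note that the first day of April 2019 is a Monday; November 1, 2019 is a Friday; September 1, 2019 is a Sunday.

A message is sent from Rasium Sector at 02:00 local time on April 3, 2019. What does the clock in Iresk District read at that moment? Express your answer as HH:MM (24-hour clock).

1 April 2019 is a Monday, so the first Sunday is April 7.
1 November 2019 is a Friday, so Fridays fall on 1, 8, 15, 22, 29; the last is November 29.
April 3, 2019 does not fall between 7 April and 29 November, so daylight saving is not in effect and Rasium Sector is at UTC−12:00.
02:00 Rasium Sector + 12h = 14:00 UTC.
1 April 2019 is a Monday, so the first Saturday is April 6 and the second is April 13.
1 September 2019 is a Sunday, so Mondays fall on 2, 9, 16, 23, 30; the last is September 30.
At the standard offset (UTC−01:00), 14:00 UTC − 1h = 13:00 Iresk District standard time.
Daylight saving runs 13 April – 30 September; the standard-time date in Iresk District, April 3, 2019, is outside that window, so Iresk District is on standard time at UTC−01:00.
14:00 UTC − 1h = 13:00 Iresk District.

13:00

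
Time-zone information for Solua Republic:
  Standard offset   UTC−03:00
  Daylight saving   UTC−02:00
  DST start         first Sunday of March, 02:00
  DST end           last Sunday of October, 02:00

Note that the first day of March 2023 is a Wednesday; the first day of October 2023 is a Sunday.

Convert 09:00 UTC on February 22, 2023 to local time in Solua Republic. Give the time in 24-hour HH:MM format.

1 March 2023 is a Wednesday, so the first Sunday is March 5.
1 October 2023 is a Sunday, so Sundays fall on 1, 8, 15, 22, 29; the last is October 29.
At the standard offset (UTC−03:00), 09:00 UTC − 3h = 06:00 Solua Republic standard time.
The standard-time date in Solua Republic, February 22, 2023, does not fall between 5 March and 29 October, so daylight saving is not in effect and Solua Republic is at UTC−03:00.
09:00 UTC − 3h = 06:00 local.

06:00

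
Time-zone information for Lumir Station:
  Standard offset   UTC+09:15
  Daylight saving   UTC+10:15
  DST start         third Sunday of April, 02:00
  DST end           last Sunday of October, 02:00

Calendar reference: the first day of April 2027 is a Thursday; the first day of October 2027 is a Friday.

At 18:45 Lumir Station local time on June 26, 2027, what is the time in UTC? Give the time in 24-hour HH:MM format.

1 April 2027 is a Thursday, so the first Sunday is April 4 and the third is April 18.
1 October 2027 is a Friday, so Sundays fall on 3, 10, 17, 24, 31; the last is October 31.
Daylight saving runs 18 April – 31 October; June 26, 2027 is inside that window, so Lumir Station is at UTC+10:15.
18:45 local − 10h15m = 08:30 UTC.

08:30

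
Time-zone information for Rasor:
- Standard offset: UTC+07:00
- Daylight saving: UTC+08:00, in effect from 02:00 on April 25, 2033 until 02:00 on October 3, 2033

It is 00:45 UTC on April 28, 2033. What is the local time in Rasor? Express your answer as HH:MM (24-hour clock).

08:45

At the standard offset (UTC+07:00), 00:45 UTC + 7h = 07:45 Rasor standard time.
Daylight saving runs 25 April – 3 October; the standard-time date in Rasor, April 28, 2033, is inside that window, so Rasor is at UTC+08:00.
00:45 UTC + 8h = 08:45 local.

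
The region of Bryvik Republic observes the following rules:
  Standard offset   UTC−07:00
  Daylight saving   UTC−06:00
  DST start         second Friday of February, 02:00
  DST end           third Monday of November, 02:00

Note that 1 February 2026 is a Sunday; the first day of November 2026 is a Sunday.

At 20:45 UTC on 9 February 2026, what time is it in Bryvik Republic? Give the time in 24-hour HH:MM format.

13:45

1 February 2026 is a Sunday, so the first Friday is February 6 and the second is February 13.
1 November 2026 is a Sunday, so the first Monday is November 2 and the third is November 16.
At the standard offset (UTC−07:00), 20:45 UTC − 7h = 13:45 Bryvik Republic standard time.
The standard-time date in Bryvik Republic, 9 February 2026, does not fall between 13 February and 16 November, so daylight saving is not in effect and Bryvik Republic is at UTC−07:00.
20:45 UTC − 7h = 13:45 local.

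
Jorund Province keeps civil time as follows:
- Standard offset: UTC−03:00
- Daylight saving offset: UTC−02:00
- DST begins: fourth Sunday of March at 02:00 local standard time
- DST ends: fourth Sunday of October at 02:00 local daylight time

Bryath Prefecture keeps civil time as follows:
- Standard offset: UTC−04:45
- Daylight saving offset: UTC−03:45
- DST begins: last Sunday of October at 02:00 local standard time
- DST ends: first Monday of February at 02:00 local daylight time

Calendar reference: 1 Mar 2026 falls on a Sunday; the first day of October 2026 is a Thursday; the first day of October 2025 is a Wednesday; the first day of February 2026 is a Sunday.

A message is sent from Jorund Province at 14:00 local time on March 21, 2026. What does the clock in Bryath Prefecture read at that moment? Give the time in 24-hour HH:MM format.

1 March 2026 is a Sunday, so the first Sunday is March 1 and the fourth is March 22.
1 October 2026 is a Thursday, so the first Sunday is October 4 and the fourth is October 25.
March 21, 2026 does not fall between 22 March and 25 October, so daylight saving is not in effect and Jorund Province is at UTC−03:00.
14:00 Jorund Province + 3h = 17:00 UTC.
1 October 2025 is a Wednesday, so Sundays fall on 5, 12, 19, 26; the last is October 26.
1 February 2026 is a Sunday, so the first Monday is February 2.
At the standard offset (UTC−04:45), 17:00 UTC − 4h45m = 12:15 Bryath Prefecture standard time.
The standard-time date in Bryath Prefecture, March 21, 2026, does not fall between 26 October 2025 and 2 February 2026, so daylight saving is not in effect and Bryath Prefecture is at UTC−04:45.
17:00 UTC − 4h45m = 12:15 Bryath Prefecture.

12:15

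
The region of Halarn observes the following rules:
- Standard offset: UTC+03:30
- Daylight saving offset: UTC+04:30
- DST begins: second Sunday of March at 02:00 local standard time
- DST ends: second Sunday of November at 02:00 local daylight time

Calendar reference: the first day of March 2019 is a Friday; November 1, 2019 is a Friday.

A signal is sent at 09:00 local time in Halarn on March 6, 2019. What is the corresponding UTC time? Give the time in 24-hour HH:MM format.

1 March 2019 is a Friday, so the first Sunday is March 3 and the second is March 10.
1 November 2019 is a Friday, so the first Sunday is November 3 and the second is November 10.
Daylight saving runs 10 March – 10 November; March 6, 2019 is outside that window, so Halarn is on standard time at UTC+03:30.
09:00 local − 3h30m = 05:30 UTC.

05:30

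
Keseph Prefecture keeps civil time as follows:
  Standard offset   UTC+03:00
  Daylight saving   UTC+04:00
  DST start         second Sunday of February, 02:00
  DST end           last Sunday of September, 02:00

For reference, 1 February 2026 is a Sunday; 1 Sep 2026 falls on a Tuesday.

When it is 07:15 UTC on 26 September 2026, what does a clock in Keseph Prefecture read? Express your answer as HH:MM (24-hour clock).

1 February 2026 is a Sunday, so the first Sunday is February 1 and the second is February 8.
1 September 2026 is a Tuesday, so Sundays fall on 6, 13, 20, 27; the last is September 27.
At the standard offset (UTC+03:00), 07:15 UTC + 3h = 10:15 Keseph Prefecture standard time.
Daylight saving runs 8 February – 27 September; the standard-time date in Keseph Prefecture, 26 September 2026, is inside that window, so Keseph Prefecture is at UTC+04:00.
07:15 UTC + 4h = 11:15 local.

11:15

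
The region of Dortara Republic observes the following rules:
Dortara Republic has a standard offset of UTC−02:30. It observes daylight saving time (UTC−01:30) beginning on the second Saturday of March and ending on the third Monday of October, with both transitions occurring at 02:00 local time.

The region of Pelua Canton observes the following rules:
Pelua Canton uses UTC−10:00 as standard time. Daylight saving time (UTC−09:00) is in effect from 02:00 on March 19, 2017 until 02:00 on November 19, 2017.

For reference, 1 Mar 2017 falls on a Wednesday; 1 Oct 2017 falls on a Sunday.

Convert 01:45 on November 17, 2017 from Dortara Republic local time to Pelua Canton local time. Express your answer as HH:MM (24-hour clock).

19:15

1 March 2017 is a Wednesday, so the first Saturday is March 4 and the second is March 11.
1 October 2017 is a Sunday, so the first Monday is October 2 and the third is October 16.
November 17, 2017 is outside the daylight-saving period (11 March – 16 October), so Dortara Republic is on standard time, UTC−02:30.
01:45 Dortara Republic + 2h30m = 04:15 UTC.
At the standard offset (UTC−10:00), 04:15 UTC − 10h = 18:15 Pelua Canton standard time (rolling into the previous day, 16 November 2017).
The standard-time date in Pelua Canton, November 16, 2017, lies within the daylight-saving period (19 March – 19 November), so Pelua Canton is on daylight time, UTC−09:00.
04:15 UTC − 9h = 19:15 Pelua Canton (rolling into the previous day, 16 November 2017).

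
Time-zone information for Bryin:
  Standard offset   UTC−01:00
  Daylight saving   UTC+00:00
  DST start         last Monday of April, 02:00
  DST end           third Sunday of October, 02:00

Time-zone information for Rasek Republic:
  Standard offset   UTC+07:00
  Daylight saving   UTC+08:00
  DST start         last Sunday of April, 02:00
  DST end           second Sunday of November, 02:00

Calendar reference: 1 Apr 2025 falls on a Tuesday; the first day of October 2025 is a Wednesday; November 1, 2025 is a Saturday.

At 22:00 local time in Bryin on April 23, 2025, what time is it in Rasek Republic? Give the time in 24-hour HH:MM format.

06:00

1 April 2025 is a Tuesday, so Mondays fall on 7, 14, 21, 28; the last is April 28.
1 October 2025 is a Wednesday, so the first Sunday is October 5 and the third is October 19.
April 23, 2025 is outside the daylight-saving period (28 April – 19 October), so Bryin is on standard time, UTC−01:00.
22:00 Bryin + 1h = 23:00 UTC.
1 April 2025 is a Tuesday, so Sundays fall on 6, 13, 20, 27; the last is April 27.
1 November 2025 is a Saturday, so the first Sunday is November 2 and the second is November 9.
At the standard offset (UTC+07:00), 23:00 UTC + 7h = 06:00 Rasek Republic standard time (rolling into the next day, 24 April 2025).
The standard-time date in Rasek Republic, April 24, 2025, does not fall between 27 April and 9 November, so daylight saving is not in effect and Rasek Republic is at UTC+07:00.
23:00 UTC + 7h = 06:00 Rasek Republic (rolling into the next day, 24 April 2025).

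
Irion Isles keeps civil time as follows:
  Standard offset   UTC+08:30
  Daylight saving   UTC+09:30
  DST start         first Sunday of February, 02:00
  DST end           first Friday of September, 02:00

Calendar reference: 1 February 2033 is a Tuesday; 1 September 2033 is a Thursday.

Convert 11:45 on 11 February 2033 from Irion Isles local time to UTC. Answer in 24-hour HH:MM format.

1 February 2033 is a Tuesday, so the first Sunday is February 6.
1 September 2033 is a Thursday, so the first Friday is September 2.
Daylight saving runs 6 February – 2 September; 11 February 2033 is inside that window, so Irion Isles is at UTC+09:30.
11:45 local − 9h30m = 02:15 UTC.

02:15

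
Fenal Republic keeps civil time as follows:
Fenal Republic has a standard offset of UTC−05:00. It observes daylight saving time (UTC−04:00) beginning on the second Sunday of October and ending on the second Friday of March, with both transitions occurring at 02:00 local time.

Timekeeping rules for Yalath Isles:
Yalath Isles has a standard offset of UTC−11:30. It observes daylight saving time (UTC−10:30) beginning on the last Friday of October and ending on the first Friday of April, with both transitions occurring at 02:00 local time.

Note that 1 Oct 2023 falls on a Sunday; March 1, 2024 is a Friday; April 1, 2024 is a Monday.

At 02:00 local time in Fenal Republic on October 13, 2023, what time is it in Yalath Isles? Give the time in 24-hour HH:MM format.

18:30

1 October 2023 is a Sunday, so the first Sunday is October 1 and the second is October 8.
1 March 2024 is a Friday, so the first Friday is March 1 and the second is March 8.
Daylight saving runs 8 October 2023 – 8 March 2024; October 13, 2023 is inside that window, so Fenal Republic is at UTC−04:00.
02:00 Fenal Republic + 4h = 06:00 UTC.
1 October 2023 is a Sunday, so Fridays fall on 6, 13, 20, 27; the last is October 27.
1 April 2024 is a Monday, so the first Friday is April 5.
At the standard offset (UTC−11:30), 06:00 UTC − 11h30m = 18:30 Yalath Isles standard time (rolling into the previous day, 12 October 2023).
The standard-time date in Yalath Isles, October 12, 2023, does not fall between 27 October 2023 and 5 April 2024, so daylight saving is not in effect and Yalath Isles is at UTC−11:30.
06:00 UTC − 11h30m = 18:30 Yalath Isles (rolling into the previous day, 12 October 2023).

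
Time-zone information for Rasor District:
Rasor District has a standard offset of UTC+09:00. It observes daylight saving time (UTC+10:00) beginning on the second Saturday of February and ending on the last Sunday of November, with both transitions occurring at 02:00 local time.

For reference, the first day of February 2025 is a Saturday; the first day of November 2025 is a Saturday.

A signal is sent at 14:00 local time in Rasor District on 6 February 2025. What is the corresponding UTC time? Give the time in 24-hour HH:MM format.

1 February 2025 is a Saturday, so the first Saturday is February 1 and the second is February 8.
1 November 2025 is a Saturday, so Sundays fall on 2, 9, 16, 23, 30; the last is November 30.
6 February 2025 is outside the daylight-saving period (8 February – 30 November), so Rasor District is on standard time, UTC+09:00.
14:00 local − 9h = 05:00 UTC.

05:00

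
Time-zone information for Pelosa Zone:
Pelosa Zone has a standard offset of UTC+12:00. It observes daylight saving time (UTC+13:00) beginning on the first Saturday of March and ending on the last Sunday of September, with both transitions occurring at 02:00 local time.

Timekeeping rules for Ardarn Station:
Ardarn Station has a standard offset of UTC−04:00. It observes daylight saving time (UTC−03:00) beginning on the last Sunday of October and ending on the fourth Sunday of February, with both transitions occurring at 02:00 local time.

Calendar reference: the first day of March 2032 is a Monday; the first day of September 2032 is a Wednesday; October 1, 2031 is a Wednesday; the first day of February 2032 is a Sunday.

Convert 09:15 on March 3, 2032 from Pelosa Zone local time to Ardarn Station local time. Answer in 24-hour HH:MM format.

17:15

1 March 2032 is a Monday, so the first Saturday is March 6.
1 September 2032 is a Wednesday, so Sundays fall on 5, 12, 19, 26; the last is September 26.
March 3, 2032 is outside the daylight-saving period (6 March – 26 September), so Pelosa Zone is on standard time, UTC+12:00.
09:15 Pelosa Zone − 12h = 21:15 UTC (rolling into the previous day, 2 March 2032).
1 October 2031 is a Wednesday, so Sundays fall on 5, 12, 19, 26; the last is October 26.
1 February 2032 is a Sunday, so the first Sunday is February 1 and the fourth is February 22.
At the standard offset (UTC−04:00), 21:15 UTC − 4h = 17:15 Ardarn Station standard time.
Daylight saving runs 26 October 2031 – 22 February 2032; the standard-time date in Ardarn Station, March 2, 2032, is outside that window, so Ardarn Station is on standard time at UTC−04:00.
21:15 UTC − 4h = 17:15 Ardarn Station.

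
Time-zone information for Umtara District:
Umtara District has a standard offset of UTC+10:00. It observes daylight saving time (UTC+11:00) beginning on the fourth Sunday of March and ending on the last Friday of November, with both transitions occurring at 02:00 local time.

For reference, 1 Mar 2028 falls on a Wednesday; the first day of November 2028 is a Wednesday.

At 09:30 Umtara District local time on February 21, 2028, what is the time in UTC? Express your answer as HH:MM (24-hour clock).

1 March 2028 is a Wednesday, so the first Sunday is March 5 and the fourth is March 26.
1 November 2028 is a Wednesday, so Fridays fall on 3, 10, 17, 24; the last is November 24.
February 21, 2028 does not fall between 26 March and 24 November, so daylight saving is not in effect and Umtara District is at UTC+10:00.
09:30 local − 10h = 23:30 UTC (rolling into the previous day, 20 February 2028).

23:30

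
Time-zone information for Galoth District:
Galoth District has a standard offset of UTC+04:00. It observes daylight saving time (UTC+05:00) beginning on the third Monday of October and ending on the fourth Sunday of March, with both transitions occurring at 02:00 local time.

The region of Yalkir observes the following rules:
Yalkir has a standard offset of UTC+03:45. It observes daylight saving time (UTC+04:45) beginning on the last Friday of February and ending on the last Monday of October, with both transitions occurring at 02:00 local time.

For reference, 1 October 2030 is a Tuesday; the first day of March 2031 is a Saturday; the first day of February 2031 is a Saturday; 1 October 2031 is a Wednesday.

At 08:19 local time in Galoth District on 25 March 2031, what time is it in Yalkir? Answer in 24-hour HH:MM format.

1 October 2030 is a Tuesday, so the first Monday is October 7 and the third is October 21.
1 March 2031 is a Saturday, so the first Sunday is March 2 and the fourth is March 23.
Daylight saving runs 21 October 2030 – 23 March 2031; 25 March 2031 is outside that window, so Galoth District is on standard time at UTC+04:00.
08:19 Galoth District − 4h = 04:19 UTC.
1 February 2031 is a Saturday, so Fridays fall on 7, 14, 21, 28; the last is February 28.
1 October 2031 is a Wednesday, so Mondays fall on 6, 13, 20, 27; the last is October 27.
At the standard offset (UTC+03:45), 04:19 UTC + 3h45m = 08:04 Yalkir standard time.
The standard-time date in Yalkir, 25 March 2031, falls between 28 February and 27 October, so daylight saving is in effect and Yalkir is at UTC+04:45.
04:19 UTC + 4h45m = 09:04 Yalkir.

09:04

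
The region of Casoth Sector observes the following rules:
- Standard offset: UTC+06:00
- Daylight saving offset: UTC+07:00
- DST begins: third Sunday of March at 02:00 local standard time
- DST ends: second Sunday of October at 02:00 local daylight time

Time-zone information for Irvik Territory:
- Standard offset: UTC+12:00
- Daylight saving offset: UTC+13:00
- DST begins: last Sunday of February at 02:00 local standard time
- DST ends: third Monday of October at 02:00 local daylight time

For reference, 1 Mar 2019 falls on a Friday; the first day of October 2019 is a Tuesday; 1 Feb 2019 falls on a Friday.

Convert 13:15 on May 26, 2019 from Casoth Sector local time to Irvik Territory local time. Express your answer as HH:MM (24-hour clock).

19:15

1 March 2019 is a Friday, so the first Sunday is March 3 and the third is March 17.
1 October 2019 is a Tuesday, so the first Sunday is October 6 and the second is October 13.
Daylight saving runs 17 March – 13 October; May 26, 2019 is inside that window, so Casoth Sector is at UTC+07:00.
13:15 Casoth Sector − 7h = 06:15 UTC.
1 February 2019 is a Friday, so Sundays fall on 3, 10, 17, 24; the last is February 24.
1 October 2019 is a Tuesday, so the first Monday is October 7 and the third is October 21.
At the standard offset (UTC+12:00), 06:15 UTC + 12h = 18:15 Irvik Territory standard time.
The standard-time date in Irvik Territory, May 26, 2019, falls between 24 February and 21 October, so daylight saving is in effect and Irvik Territory is at UTC+13:00.
06:15 UTC + 13h = 19:15 Irvik Territory.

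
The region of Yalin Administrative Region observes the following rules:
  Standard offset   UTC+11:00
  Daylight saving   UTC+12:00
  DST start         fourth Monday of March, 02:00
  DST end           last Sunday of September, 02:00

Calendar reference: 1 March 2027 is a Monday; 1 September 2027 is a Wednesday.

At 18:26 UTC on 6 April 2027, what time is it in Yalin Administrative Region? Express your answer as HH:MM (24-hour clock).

1 March 2027 is a Monday, so the first Monday is March 1 and the fourth is March 22.
1 September 2027 is a Wednesday, so Sundays fall on 5, 12, 19, 26; the last is September 26.
At the standard offset (UTC+11:00), 18:26 UTC + 11h = 05:26 Yalin Administrative Region standard time (rolling into the next day, 7 April 2027).
Daylight saving runs 22 March – 26 September; the standard-time date in Yalin Administrative Region, 7 April 2027, is inside that window, so Yalin Administrative Region is at UTC+12:00.
18:26 UTC + 12h = 06:26 local (rolling into the next day, 7 April 2027).

06:26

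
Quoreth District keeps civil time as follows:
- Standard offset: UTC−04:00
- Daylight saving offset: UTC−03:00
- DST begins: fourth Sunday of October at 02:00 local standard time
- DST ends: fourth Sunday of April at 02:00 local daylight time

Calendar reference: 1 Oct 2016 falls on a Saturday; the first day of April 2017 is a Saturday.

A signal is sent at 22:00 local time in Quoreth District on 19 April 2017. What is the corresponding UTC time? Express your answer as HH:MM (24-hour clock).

01:00

1 October 2016 is a Saturday, so the first Sunday is October 2 and the fourth is October 23.
1 April 2017 is a Saturday, so the first Sunday is April 2 and the fourth is April 23.
Daylight saving runs 23 October 2016 – 23 April 2017; 19 April 2017 is inside that window, so Quoreth District is at UTC−03:00.
22:00 local + 3h = 01:00 UTC (rolling into the next day, 20 April 2017).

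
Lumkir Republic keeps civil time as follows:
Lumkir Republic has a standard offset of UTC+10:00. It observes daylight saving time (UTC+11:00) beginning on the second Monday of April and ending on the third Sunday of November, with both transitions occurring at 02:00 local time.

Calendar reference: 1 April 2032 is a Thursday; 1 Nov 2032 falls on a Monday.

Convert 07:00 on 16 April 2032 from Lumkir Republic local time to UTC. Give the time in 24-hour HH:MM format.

20:00

1 April 2032 is a Thursday, so the first Monday is April 5 and the second is April 12.
1 November 2032 is a Monday, so the first Sunday is November 7 and the third is November 21.
16 April 2032 lies within the daylight-saving period (12 April – 21 November), so Lumkir Republic is on daylight time, UTC+11:00.
07:00 local − 11h = 20:00 UTC (rolling into the previous day, 15 April 2032).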